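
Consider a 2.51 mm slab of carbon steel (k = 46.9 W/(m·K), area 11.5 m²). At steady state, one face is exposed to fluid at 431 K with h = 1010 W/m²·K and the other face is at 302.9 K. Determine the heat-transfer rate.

Q = 1410 kW

Series thermal resistances, inner to outer:
  R_conv,in = 1/(hA) = 1/(1010·11.5) = 8.610×10^-5 K/W
  R_carbon steel = L/(kA) = 0.00251/(46.9·11.5) = 4.654×10^-6 K/W
ΣR = 8.610×10^-5 + 4.654×10^-6 = 9.075×10^-5 K/W
Q = ΔT/ΣR = (431 K − 302.9 K)/9.075×10^-5 = 1.41×10^6 W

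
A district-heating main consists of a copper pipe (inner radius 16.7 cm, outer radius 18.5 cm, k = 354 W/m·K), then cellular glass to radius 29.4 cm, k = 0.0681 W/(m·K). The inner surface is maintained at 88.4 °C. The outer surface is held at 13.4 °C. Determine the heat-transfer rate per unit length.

Q' = 69.3 W/m

Treat each layer as a resistance in series:
  R'_copper = ln(0.185/0.167)/(2πk) = 0.1024/(2π·354) = 4.602×10^-5 m·K/W
  R'_cellular glass = ln(0.294/0.185)/(2πk) = 0.4632/(2π·0.0681) = 1.083 m·K/W
ΣR = 4.602×10^-5 + 1.083 = 1.083 m·K/W
Q' = ΔT/ΣR = (88.4 °C − 13.4 °C)/1.083 = 69.3 W/m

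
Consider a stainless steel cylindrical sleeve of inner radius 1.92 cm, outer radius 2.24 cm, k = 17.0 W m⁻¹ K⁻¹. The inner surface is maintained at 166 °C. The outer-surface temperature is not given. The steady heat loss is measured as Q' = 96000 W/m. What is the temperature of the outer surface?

T_out = 27.5 °C

Sum the resistances:
  R'_stainless steel = ln(0.0224/0.0192)/(2πk) = 0.1542/(2π·17.0) = 0.001443 m·K/W
ΣR = 0.001443 m·K/W
ΔT = Q'·ΣR = 96000 × 0.001443 = 138.5 K
Heat flows outward, so T_out = T_in − ΔT = 166 − 138.5 = 27.5 °C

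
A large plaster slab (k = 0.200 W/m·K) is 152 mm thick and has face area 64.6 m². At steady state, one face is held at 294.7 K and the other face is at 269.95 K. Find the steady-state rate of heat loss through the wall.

Q = kA·ΔT/L = 0.200 × 64.6 × |294.7 K − 269.95 K| / 0.152 = 2100 W

Q = 2.10 kW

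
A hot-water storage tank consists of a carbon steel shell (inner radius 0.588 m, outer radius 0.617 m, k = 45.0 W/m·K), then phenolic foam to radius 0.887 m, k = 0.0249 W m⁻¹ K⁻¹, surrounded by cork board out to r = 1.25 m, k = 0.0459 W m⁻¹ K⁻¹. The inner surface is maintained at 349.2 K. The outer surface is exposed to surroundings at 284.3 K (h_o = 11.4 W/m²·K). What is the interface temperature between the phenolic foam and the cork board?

Resistance network (inner→outer):
  R_carbon steel = (1/0.588 − 1/0.617)/(4πk) = 0.07993/(4π·45.0) = 1.414×10^-4 K/W
  R_phenolic foam = (1/0.617 − 1/0.887)/(4πk) = 0.4933/(4π·0.0249) = 1.577 K/W
  R_cork board = (1/0.887 − 1/1.25)/(4πk) = 0.3274/(4π·0.0459) = 0.5676 K/W
  R_conv,out = 1/(4πr²h) = 1/(4π·1.25²·11.4) = 0.004468 K/W
ΣR = 1.414×10^-4 + 1.577 + 0.5676 + 0.004468 = 2.149 K/W
Q = ΔT/ΣR = (349.2 K − 284.3 K)/2.149 = 30.20 W
From the inner boundary to the phenolic foam/cork board interface, ΣR_partial = 1.577 K/W.
T_interface = T_in − Q·ΣR_partial = 349.2 K − (30.20)(1.577) = 301.6 K

T = 301.6 K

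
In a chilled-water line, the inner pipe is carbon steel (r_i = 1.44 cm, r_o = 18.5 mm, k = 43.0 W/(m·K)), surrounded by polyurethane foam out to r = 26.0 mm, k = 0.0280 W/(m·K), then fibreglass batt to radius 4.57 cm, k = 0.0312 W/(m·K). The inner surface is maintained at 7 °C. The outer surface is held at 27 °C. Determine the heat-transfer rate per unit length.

Resistance network (inner→outer):
  R'_carbon steel = ln(0.0185/0.0144)/(2πk) = 0.2505/(2π·43.0) = 9.273×10^-4 m·K/W
  R'_polyurethane foam = ln(0.0260/0.0185)/(2πk) = 0.3403/(2π·0.0280) = 1.934 m·K/W
  R'_fibreglass batt = ln(0.0457/0.0260)/(2πk) = 0.5640/(2π·0.0312) = 2.877 m·K/W
ΣR = 9.273×10^-4 + 1.934 + 2.877 = 4.812 m·K/W
Q' = ΔT/ΣR = (7 °C − 27 °C)/4.812 = -4.16 W/m
(Negative Q' ⇒ heat flows inward; heat gain = 4.16 W/m.)

Q' = 4.16 W/m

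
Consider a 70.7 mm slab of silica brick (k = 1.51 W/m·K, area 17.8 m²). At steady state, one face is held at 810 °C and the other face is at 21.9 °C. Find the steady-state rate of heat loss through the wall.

Q = 300 kW

Q = kA·ΔT/L = 1.51 × 17.8 × |810 °C − 21.9 °C| / 0.0707 = 3.00×10^5 W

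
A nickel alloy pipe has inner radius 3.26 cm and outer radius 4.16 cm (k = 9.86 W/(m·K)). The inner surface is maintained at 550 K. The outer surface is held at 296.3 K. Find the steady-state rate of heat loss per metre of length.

Q' = 2πk·ΔT/ln(r₂/r₁) = 2π × 9.86 × 253.7 / ln(0.0416/0.0326) = 64500 W/m

Q' = 64.5 kW/m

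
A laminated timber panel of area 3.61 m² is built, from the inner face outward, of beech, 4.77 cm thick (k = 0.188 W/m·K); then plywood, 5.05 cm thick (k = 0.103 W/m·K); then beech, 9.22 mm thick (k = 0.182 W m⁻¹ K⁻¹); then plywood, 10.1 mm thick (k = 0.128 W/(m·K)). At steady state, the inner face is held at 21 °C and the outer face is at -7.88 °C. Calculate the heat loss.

Q = 119 W

Treat each layer as a resistance in series:
  R_beech = L/(kA) = 0.0477/(0.188·3.61) = 0.07028 K/W
  R_plywood = L/(kA) = 0.0505/(0.103·3.61) = 0.1358 K/W
  R_beech = L/(kA) = 0.00922/(0.182·3.61) = 0.01403 K/W
  R_plywood = L/(kA) = 0.0101/(0.128·3.61) = 0.02186 K/W
ΣR = 0.07028 + 0.1358 + 0.01403 + 0.02186 = 0.2420 K/W
Q = ΔT/ΣR = (21 °C − -7.88 °C)/0.2420 = 119 W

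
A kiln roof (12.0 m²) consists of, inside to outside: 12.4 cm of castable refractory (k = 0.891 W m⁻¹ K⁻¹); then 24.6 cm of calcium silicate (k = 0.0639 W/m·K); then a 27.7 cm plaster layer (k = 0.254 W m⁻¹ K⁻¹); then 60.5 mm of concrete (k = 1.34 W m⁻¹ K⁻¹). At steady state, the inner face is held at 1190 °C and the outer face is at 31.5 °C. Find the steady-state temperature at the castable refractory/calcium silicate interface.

T = 1159 °C

Treat each layer as a resistance in series:
  R_castable refractory = L/(kA) = 0.124/(0.891·12.0) = 0.01160 K/W
  R_calcium silicate = L/(kA) = 0.246/(0.0639·12.0) = 0.3208 K/W
  R_plaster = L/(kA) = 0.277/(0.254·12.0) = 0.09088 K/W
  R_concrete = L/(kA) = 0.0605/(1.34·12.0) = 0.003762 K/W
ΣR = 0.01160 + 0.3208 + 0.09088 + 0.003762 = 0.4270 K/W
Q = ΔT/ΣR = (1190 °C − 31.5 °C)/0.4270 = 2713 W
From the inner boundary to the castable refractory/calcium silicate interface, ΣR_partial = 0.01160 K/W.
T_interface = T_in − Q·ΣR_partial = 1190 °C − (2713)(0.01160) = 1159 °C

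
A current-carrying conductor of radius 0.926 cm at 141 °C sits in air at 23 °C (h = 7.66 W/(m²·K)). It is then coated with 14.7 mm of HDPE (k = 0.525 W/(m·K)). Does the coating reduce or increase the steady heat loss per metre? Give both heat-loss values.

increases: 52.6 → 102 W/m

Critical radius for a cylinder: r_cr = k/h = 0.0685 m = 6.85 cm.
Outer radius after coating: r₂ = 0.00926 + 0.0147 = 0.02396 m.
Since r₁ < r_cr and r₂ ≤ r_cr, the coating moves toward the maximum at r_cr — heat loss rises.
Bare: R = 1/(2πr₁h) = 2.244 m·K/W; Q = 118/2.244 = 52.6 W/m.
Coated: R = R_cond + R_conv = 1.155 m·K/W; Q = 118/1.155 = 102 W/m.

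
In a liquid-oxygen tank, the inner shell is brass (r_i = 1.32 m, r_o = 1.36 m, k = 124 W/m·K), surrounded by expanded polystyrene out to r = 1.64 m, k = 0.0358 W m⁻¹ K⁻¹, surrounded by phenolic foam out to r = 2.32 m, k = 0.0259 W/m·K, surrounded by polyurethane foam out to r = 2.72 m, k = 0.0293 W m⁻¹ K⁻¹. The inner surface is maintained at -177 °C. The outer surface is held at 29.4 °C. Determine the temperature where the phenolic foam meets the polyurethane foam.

T = -6.1 °C

Resistance network (inner→outer):
  R_brass = (1/1.32 − 1/1.36)/(4πk) = 0.02228/(4π·124) = 1.430×10^-5 K/W
  R_expanded polystyrene = (1/1.36 − 1/1.64)/(4πk) = 0.1255/(4π·0.0358) = 0.2791 K/W
  R_phenolic foam = (1/1.64 − 1/2.32)/(4πk) = 0.1787/(4π·0.0259) = 0.5491 K/W
  R_polyurethane foam = (1/2.32 − 1/2.72)/(4πk) = 0.06339/(4π·0.0293) = 0.1722 K/W
ΣR = 1.430×10^-5 + 0.2791 + 0.5491 + 0.1722 = 1.000 K/W
Q = ΔT/ΣR = (-177 °C − 29.4 °C)/1.000 = -206.4 W
From the inner boundary to the phenolic foam/polyurethane foam interface, ΣR_partial = 0.8282 K/W.
T_interface = T_in − Q·ΣR_partial = -177 °C − (-206.4)(0.8282) = -6.1 °C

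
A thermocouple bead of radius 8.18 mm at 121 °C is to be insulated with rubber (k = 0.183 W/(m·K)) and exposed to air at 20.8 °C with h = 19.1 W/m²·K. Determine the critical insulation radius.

r_cr = 1.92 cm

For a sphere, r_cr = 2k_ins/h = 2·0.183/19.1 = 0.0192 m = 1.92 cm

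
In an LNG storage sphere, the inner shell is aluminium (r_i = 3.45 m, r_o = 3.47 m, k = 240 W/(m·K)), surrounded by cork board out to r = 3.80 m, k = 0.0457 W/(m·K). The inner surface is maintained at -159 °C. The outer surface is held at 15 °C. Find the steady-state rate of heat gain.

Treat each layer as a resistance in series:
  R_aluminium = (1/3.45 − 1/3.47)/(4πk) = 0.001671/(4π·240) = 5.539×10^-7 K/W
  R_cork board = (1/3.47 − 1/3.80)/(4πk) = 0.02503/(4π·0.0457) = 0.04358 K/W
ΣR = 5.539×10^-7 + 0.04358 = 0.04358 K/W
Q = ΔT/ΣR = (-159 °C − 15 °C)/0.04358 = -3990 W
(Negative Q ⇒ heat flows inward; heat gain = 3990 W.)

Q = 3.99 kW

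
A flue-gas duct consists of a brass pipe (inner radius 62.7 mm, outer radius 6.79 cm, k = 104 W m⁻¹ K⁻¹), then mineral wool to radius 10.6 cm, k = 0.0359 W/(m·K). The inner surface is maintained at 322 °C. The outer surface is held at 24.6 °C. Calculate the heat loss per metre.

Q' = 151 W/m

Treat each layer as a resistance in series:
  R'_brass = ln(0.0679/0.0627)/(2πk) = 0.07967/(2π·104) = 1.219×10^-4 m·K/W
  R'_mineral wool = ln(0.106/0.0679)/(2πk) = 0.4454/(2π·0.0359) = 1.975 m·K/W
ΣR = 1.219×10^-4 + 1.975 = 1.975 m·K/W
Q' = ΔT/ΣR = (322 °C − 24.6 °C)/1.975 = 151 W/m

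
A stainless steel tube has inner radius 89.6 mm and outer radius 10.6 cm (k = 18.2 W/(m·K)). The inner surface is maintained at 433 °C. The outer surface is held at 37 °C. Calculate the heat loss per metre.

Q' = 2πk·ΔT/ln(r₂/r₁) = 2π × 18.2 × 396 / ln(0.106/0.0896) = 2.69×10^5 W/m

Q' = 269 kW/m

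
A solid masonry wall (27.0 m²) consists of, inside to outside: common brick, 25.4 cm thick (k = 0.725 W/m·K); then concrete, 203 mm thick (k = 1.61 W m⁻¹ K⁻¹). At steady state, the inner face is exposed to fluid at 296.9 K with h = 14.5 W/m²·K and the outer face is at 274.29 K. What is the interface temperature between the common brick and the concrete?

Series thermal resistances, inner to outer:
  R_conv,in = 1/(hA) = 1/(14.5·27.0) = 0.002554 K/W
  R_common brick = L/(kA) = 0.254/(0.725·27.0) = 0.01298 K/W
  R_concrete = L/(kA) = 0.203/(1.61·27.0) = 0.004670 K/W
ΣR = 0.002554 + 0.01298 + 0.004670 = 0.02020 K/W
Q = ΔT/ΣR = (296.9 K − 274.29 K)/0.02020 = 1119 W
From the inner boundary to the common brick/concrete interface, ΣR_partial = 0.01553 K/W.
T_interface = T_in − Q·ΣR_partial = 296.9 K − (1119)(0.01553) = 279.52 K

T = 279.52 K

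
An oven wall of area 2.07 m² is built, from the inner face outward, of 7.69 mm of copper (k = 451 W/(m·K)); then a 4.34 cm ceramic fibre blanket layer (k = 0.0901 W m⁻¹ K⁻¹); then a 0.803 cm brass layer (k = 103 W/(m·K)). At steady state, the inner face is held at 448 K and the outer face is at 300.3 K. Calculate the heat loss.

Resistance network (inner→outer):
  R_copper = L/(kA) = 0.00769/(451·2.07) = 8.237×10^-6 K/W
  R_ceramic fibre blanket = L/(kA) = 0.0434/(0.0901·2.07) = 0.2327 K/W
  R_brass = L/(kA) = 0.00803/(103·2.07) = 3.766×10^-5 K/W
ΣR = 8.237×10^-6 + 0.2327 + 3.766×10^-5 = 0.2327 K/W
Q = ΔT/ΣR = (448 K − 300.3 K)/0.2327 = 635 W

Q = 635 W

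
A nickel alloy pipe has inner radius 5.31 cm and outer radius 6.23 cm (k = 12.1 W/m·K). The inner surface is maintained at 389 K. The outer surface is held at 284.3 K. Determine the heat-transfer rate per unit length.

Q' = 49.8 kW/m

Q' = 2πk·ΔT/ln(r₂/r₁) = 2π × 12.1 × 104.7 / ln(0.0623/0.0531) = 49800 W/m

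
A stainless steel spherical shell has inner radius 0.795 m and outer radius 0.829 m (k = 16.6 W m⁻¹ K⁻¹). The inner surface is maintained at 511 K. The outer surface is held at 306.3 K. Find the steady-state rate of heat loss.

Q = 4πk·ΔT/(1/r₁ − 1/r₂) = 4π × 16.6 × 204.7 / (1/0.795 − 1/0.829) = 8.28×10^5 W

Q = 828 kW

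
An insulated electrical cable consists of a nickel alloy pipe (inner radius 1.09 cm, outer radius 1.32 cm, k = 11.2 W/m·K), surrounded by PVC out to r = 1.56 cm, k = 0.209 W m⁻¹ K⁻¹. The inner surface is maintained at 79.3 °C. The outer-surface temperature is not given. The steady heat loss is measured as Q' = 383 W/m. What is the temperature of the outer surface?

T_out = 29.5 °C

Sum the resistances:
  R'_nickel alloy = ln(0.0132/0.0109)/(2πk) = 0.1915/(2π·11.2) = 0.002721 m·K/W
  R'_PVC = ln(0.0156/0.0132)/(2πk) = 0.1671/(2π·0.209) = 0.1272 m·K/W
ΣR = 0.1299 m·K/W
ΔT = Q'·ΣR = 383 × 0.1299 = 49.75 K
Heat flows outward, so T_out = T_in − ΔT = 79.3 − 49.75 = 29.5 °C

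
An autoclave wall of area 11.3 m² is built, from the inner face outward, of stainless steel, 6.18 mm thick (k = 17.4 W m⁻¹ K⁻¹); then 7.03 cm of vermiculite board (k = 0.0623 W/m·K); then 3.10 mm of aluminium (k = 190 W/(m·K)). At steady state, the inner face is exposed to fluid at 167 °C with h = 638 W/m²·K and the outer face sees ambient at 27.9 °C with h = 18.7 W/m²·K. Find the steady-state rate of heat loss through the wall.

Q = 1330 W

Series thermal resistances, inner to outer:
  R_conv,in = 1/(hA) = 1/(638·11.3) = 1.387×10^-4 K/W
  R_stainless steel = L/(kA) = 0.00618/(17.4·11.3) = 3.143×10^-5 K/W
  R_vermiculite board = L/(kA) = 0.0703/(0.0623·11.3) = 0.09986 K/W
  R_aluminium = L/(kA) = 0.00310/(190·11.3) = 1.444×10^-6 K/W
  R_conv,out = 1/(hA) = 1/(18.7·11.3) = 0.004732 K/W
ΣR = 1.387×10^-4 + 3.143×10^-5 + 0.09986 + 1.444×10^-6 + 0.004732 = 0.1048 K/W
Q = ΔT/ΣR = (167 °C − 27.9 °C)/0.1048 = 1330 W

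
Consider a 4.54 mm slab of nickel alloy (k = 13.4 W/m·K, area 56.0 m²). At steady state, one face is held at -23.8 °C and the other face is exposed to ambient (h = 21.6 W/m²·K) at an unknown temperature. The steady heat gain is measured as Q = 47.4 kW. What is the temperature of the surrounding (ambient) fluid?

Sum the resistances:
  R_nickel alloy = L/(kA) = 0.00454/(13.4·56.0) = 6.050×10^-6 K/W
  R_conv,out = 1/(hA) = 1/(21.6·56.0) = 8.267×10^-4 K/W
ΣR = 8.328×10^-4 K/W
ΔT = Q·ΣR = 47400 × 8.328×10^-4 = 39.47 K
Heat flows inward, so T_out = T_in + ΔT = -23.8 + 39.47 = 15.7 °C

T_out = 15.7 °C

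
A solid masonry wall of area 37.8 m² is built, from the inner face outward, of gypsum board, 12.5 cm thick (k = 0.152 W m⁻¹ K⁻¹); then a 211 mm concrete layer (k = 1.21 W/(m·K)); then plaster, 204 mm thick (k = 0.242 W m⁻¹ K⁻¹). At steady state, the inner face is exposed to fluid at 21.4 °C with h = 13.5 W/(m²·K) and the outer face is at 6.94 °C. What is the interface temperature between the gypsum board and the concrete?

Treat each layer as a resistance in series:
  R_conv,in = 1/(hA) = 1/(13.5·37.8) = 0.001960 K/W
  R_gypsum board = L/(kA) = 0.125/(0.152·37.8) = 0.02176 K/W
  R_concrete = L/(kA) = 0.211/(1.21·37.8) = 0.004613 K/W
  R_plaster = L/(kA) = 0.204/(0.242·37.8) = 0.02230 K/W
ΣR = 0.001960 + 0.02176 + 0.004613 + 0.02230 = 0.05063 K/W
Q = ΔT/ΣR = (21.4 °C − 6.94 °C)/0.05063 = 285.6 W
From the inner boundary to the gypsum board/concrete interface, ΣR_partial = 0.02372 K/W.
T_interface = T_in − Q·ΣR_partial = 21.4 °C − (285.6)(0.02372) = 14.6 °C

T = 14.6 °C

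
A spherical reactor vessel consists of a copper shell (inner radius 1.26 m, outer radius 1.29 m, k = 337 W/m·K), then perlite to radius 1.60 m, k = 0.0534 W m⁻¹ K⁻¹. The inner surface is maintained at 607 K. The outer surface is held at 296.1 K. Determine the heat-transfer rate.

Q = 1390 W

Resistance network (inner→outer):
  R_copper = (1/1.26 − 1/1.29)/(4πk) = 0.01846/(4π·337) = 4.358×10^-6 K/W
  R_perlite = (1/1.29 − 1/1.60)/(4πk) = 0.1502/(4π·0.0534) = 0.2238 K/W
ΣR = 4.358×10^-6 + 0.2238 = 0.2238 K/W
Q = ΔT/ΣR = (607 K − 296.1 K)/0.2238 = 1390 W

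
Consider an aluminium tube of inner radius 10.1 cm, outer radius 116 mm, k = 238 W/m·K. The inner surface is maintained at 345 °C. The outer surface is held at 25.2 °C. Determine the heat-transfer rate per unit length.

Q' = 2πk·ΔT/ln(r₂/r₁) = 2π × 238 × 319.8 / ln(0.116/0.101) = 3.45×10^6 W/m

Q' = 3.45×10^6 W/m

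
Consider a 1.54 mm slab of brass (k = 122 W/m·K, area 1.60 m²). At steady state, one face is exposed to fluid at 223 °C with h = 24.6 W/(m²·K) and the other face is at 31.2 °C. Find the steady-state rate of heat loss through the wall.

Resistance network (inner→outer):
  R_conv,in = 1/(hA) = 1/(24.6·1.60) = 0.02541 K/W
  R_brass = L/(kA) = 0.00154/(122·1.60) = 7.889×10^-6 K/W
ΣR = 0.02541 + 7.889×10^-6 = 0.02542 K/W
Q = ΔT/ΣR = (223 °C − 31.2 °C)/0.02542 = 7550 W

Q = 7.55 kW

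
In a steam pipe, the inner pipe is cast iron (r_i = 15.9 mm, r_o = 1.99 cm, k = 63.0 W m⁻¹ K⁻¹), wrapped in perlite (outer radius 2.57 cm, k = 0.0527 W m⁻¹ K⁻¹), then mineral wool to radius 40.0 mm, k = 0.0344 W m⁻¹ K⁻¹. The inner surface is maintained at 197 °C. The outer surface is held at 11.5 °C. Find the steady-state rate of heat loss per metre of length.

Q' = 65.8 W/m

Treat each layer as a resistance in series:
  R'_cast iron = ln(0.0199/0.0159)/(2πk) = 0.2244/(2π·63.0) = 5.669×10^-4 m·K/W
  R'_perlite = ln(0.0257/0.0199)/(2πk) = 0.2558/(2π·0.0527) = 0.7724 m·K/W
  R'_mineral wool = ln(0.0400/0.0257)/(2πk) = 0.4424/(2π·0.0344) = 2.047 m·K/W
ΣR = 5.669×10^-4 + 0.7724 + 2.047 = 2.820 m·K/W
Q' = ΔT/ΣR = (197 °C − 11.5 °C)/2.820 = 65.8 W/m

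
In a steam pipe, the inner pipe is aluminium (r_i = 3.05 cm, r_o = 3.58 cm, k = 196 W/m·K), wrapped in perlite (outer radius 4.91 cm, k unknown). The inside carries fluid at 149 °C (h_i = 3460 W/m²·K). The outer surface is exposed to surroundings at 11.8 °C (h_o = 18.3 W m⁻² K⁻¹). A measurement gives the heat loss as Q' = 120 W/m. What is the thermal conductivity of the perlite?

k = 0.0521 W/m·K

ΣR = ΔT/Q' = |149 − 11.8|/120 = 1.143 m·K/W
Known resistances:
  R'_conv,in = 1/(2πr h) = 1/(2π·0.0305·3460) = 0.001508 m·K/W
  R'_aluminium = ln(0.0358/0.0305)/(2πk) = 0.1602/(2π·196) = 1.301×10^-4 m·K/W
  R'_conv,out = 1/(2πr h) = 1/(2π·0.0491·18.3) = 0.1771 m·K/W
R_perlite = ΣR − ΣR_known = 1.143 − 0.1787 = 0.9643 m·K/W
ln(r₂/r₁)/(2πk) = 0.9643 ⇒ k = 0.3159/(2π·0.9643) = 0.0521 W/m·K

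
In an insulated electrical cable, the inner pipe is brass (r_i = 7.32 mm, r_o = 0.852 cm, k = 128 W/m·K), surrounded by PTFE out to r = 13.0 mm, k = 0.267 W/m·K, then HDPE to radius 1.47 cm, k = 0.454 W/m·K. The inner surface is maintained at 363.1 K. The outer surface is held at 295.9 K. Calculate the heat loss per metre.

Treat each layer as a resistance in series:
  R'_brass = ln(0.00852/0.00732)/(2πk) = 0.1518/(2π·128) = 1.888×10^-4 m·K/W
  R'_PTFE = ln(0.0130/0.00852)/(2πk) = 0.4225/(2π·0.267) = 0.2519 m·K/W
  R'_HDPE = ln(0.0147/0.0130)/(2πk) = 0.1229/(2π·0.454) = 0.04308 m·K/W
ΣR = 1.888×10^-4 + 0.2519 + 0.04308 = 0.2952 m·K/W
Q' = ΔT/ΣR = (363.1 K − 295.9 K)/0.2952 = 228 W/m

Q' = 228 W/m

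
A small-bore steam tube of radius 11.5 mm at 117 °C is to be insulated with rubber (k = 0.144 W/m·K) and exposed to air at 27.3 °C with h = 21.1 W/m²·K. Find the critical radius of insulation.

For a cylinder, r_cr = k_ins/h = 0.144/21.1 = 0.00682 m = 0.682 cm

r_cr = 0.682 cm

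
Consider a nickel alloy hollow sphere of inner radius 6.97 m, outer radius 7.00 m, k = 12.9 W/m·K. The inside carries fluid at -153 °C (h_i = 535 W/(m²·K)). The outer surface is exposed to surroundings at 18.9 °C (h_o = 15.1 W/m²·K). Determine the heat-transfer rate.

Q = 1500 kW

Series thermal resistances, inner to outer:
  R_conv,in = 1/(4πr²h) = 1/(4π·6.97²·535) = 3.062×10^-6 K/W
  R_nickel alloy = (1/6.97 − 1/7.00)/(4πk) = 6.149×10^-4/(4π·12.9) = 3.793×10^-6 K/W
  R_conv,out = 1/(4πr²h) = 1/(4π·7.00²·15.1) = 1.076×10^-4 K/W
ΣR = 3.062×10^-6 + 3.793×10^-6 + 1.076×10^-4 = 1.145×10^-4 K/W
Q = ΔT/ΣR = (-153 °C − 18.9 °C)/1.145×10^-4 = -1.50×10^6 W
(Negative Q ⇒ heat flows inward; heat gain = 1.50×10^6 W.)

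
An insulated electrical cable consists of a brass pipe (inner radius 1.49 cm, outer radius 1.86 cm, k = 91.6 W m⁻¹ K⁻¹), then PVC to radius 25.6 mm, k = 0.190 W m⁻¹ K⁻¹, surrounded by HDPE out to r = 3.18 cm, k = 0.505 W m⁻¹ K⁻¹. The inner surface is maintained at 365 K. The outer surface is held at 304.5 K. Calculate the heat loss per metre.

Q' = 180 W/m

Resistance network (inner→outer):
  R'_brass = ln(0.0186/0.0149)/(2πk) = 0.2218/(2π·91.6) = 3.854×10^-4 m·K/W
  R'_PVC = ln(0.0256/0.0186)/(2πk) = 0.3194/(2π·0.190) = 0.2676 m·K/W
  R'_HDPE = ln(0.0318/0.0256)/(2πk) = 0.2169/(2π·0.505) = 0.06835 m·K/W
ΣR = 3.854×10^-4 + 0.2676 + 0.06835 = 0.3363 m·K/W
Q' = ΔT/ΣR = (365 K − 304.5 K)/0.3363 = 180 W/m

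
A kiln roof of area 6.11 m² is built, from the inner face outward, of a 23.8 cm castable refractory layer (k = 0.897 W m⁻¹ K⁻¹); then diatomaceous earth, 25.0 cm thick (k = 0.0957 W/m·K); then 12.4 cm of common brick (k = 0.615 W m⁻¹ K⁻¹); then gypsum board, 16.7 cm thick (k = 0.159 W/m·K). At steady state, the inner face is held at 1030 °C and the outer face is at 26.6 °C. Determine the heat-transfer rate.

Q = 1480 W

Treat each layer as a resistance in series:
  R_castable refractory = L/(kA) = 0.238/(0.897·6.11) = 0.04343 K/W
  R_diatomaceous earth = L/(kA) = 0.250/(0.0957·6.11) = 0.4275 K/W
  R_common brick = L/(kA) = 0.124/(0.615·6.11) = 0.03300 K/W
  R_gypsum board = L/(kA) = 0.167/(0.159·6.11) = 0.1719 K/W
ΣR = 0.04343 + 0.4275 + 0.03300 + 0.1719 = 0.6758 K/W
Q = ΔT/ΣR = (1030 °C − 26.6 °C)/0.6758 = 1480 W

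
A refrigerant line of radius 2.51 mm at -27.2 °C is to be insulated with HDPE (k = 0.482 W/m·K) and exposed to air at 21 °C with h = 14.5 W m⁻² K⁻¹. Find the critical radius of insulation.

For a cylinder, r_cr = k_ins/h = 0.482/14.5 = 0.0332 m = 3.32 cm

r_cr = 3.32 cm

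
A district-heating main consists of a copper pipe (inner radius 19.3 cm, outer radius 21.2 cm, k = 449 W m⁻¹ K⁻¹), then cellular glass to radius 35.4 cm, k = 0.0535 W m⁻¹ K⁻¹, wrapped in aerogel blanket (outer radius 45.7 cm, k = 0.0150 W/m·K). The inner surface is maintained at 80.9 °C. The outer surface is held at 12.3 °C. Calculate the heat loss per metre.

Series thermal resistances, inner to outer:
  R'_copper = ln(0.212/0.193)/(2πk) = 0.09390/(2π·449) = 3.328×10^-5 m·K/W
  R'_cellular glass = ln(0.354/0.212)/(2πk) = 0.5127/(2π·0.0535) = 1.525 m·K/W
  R'_aerogel blanket = ln(0.457/0.354)/(2πk) = 0.2554/(2π·0.0150) = 2.710 m·K/W
ΣR = 3.328×10^-5 + 1.525 + 2.710 = 4.235 m·K/W
Q' = ΔT/ΣR = (80.9 °C − 12.3 °C)/4.235 = 16.2 W/m

Q' = 16.2 W/m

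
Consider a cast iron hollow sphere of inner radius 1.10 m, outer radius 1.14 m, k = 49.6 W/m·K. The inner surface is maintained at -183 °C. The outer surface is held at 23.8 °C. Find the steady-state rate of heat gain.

Q = 4πk·ΔT/(1/r₁ − 1/r₂) = 4π × 49.6 × 206.8 / (1/1.10 − 1/1.14) = 4.04×10^6 W

Q = 4.04×10^6 W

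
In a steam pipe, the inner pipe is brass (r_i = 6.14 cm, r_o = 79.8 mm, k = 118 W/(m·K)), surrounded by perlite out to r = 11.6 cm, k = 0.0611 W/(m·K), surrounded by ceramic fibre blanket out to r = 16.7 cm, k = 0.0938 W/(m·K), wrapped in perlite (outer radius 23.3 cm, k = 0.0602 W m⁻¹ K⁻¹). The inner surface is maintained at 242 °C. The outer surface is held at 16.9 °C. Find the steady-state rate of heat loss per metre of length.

Treat each layer as a resistance in series:
  R'_brass = ln(0.0798/0.0614)/(2πk) = 0.2621/(2π·118) = 3.535×10^-4 m·K/W
  R'_perlite = ln(0.116/0.0798)/(2πk) = 0.3741/(2π·0.0611) = 0.9744 m·K/W
  R'_ceramic fibre blanket = ln(0.167/0.116)/(2πk) = 0.3644/(2π·0.0938) = 0.6183 m·K/W
  R'_perlite = ln(0.233/0.167)/(2πk) = 0.3330/(2π·0.0602) = 0.8805 m·K/W
ΣR = 3.535×10^-4 + 0.9744 + 0.6183 + 0.8805 = 2.474 m·K/W
Q' = ΔT/ΣR = (242 °C − 16.9 °C)/2.474 = 91.0 W/m

Q' = 91.0 W/m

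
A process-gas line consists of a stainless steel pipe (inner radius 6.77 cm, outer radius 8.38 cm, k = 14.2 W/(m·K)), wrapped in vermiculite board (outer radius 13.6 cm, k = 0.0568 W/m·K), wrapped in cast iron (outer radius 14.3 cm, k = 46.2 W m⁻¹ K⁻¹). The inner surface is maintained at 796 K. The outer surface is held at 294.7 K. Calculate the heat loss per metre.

Q' = 369 W/m

Resistance network (inner→outer):
  R'_stainless steel = ln(0.0838/0.0677)/(2πk) = 0.2133/(2π·14.2) = 0.002391 m·K/W
  R'_vermiculite board = ln(0.136/0.0838)/(2πk) = 0.4842/(2π·0.0568) = 1.357 m·K/W
  R'_cast iron = ln(0.143/0.136)/(2πk) = 0.05019/(2π·46.2) = 1.729×10^-4 m·K/W
ΣR = 0.002391 + 1.357 + 1.729×10^-4 = 1.360 m·K/W
Q' = ΔT/ΣR = (796 K − 294.7 K)/1.360 = 369 W/m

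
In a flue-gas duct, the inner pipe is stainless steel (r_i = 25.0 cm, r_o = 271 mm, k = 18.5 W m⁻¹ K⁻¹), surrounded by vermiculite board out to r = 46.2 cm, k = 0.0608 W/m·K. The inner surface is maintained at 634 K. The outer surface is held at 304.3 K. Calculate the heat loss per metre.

Treat each layer as a resistance in series:
  R'_stainless steel = ln(0.271/0.250)/(2πk) = 0.08066/(2π·18.5) = 6.939×10^-4 m·K/W
  R'_vermiculite board = ln(0.462/0.271)/(2πk) = 0.5334/(2π·0.0608) = 1.396 m·K/W
ΣR = 6.939×10^-4 + 1.396 = 1.397 m·K/W
Q' = ΔT/ΣR = (634 K − 304.3 K)/1.397 = 236 W/m

Q' = 236 W/m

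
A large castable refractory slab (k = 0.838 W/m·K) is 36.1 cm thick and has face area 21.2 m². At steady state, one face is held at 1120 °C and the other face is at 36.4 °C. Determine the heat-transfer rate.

Q = 53.3 kW

Q = kA·ΔT/L = 0.838 × 21.2 × |1120 °C − 36.4 °C| / 0.361 = 53300 W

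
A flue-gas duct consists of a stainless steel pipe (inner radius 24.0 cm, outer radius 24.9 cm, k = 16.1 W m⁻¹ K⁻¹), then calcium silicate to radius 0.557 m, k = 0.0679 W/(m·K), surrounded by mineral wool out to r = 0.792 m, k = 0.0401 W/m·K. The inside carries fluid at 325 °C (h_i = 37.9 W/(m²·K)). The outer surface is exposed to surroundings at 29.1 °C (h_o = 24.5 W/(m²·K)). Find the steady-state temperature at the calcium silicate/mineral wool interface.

Treat each layer as a resistance in series:
  R'_conv,in = 1/(2πr h) = 1/(2π·0.240·37.9) = 0.01750 m·K/W
  R'_stainless steel = ln(0.249/0.240)/(2πk) = 0.03681/(2π·16.1) = 3.639×10^-4 m·K/W
  R'_calcium silicate = ln(0.557/0.249)/(2πk) = 0.8051/(2π·0.0679) = 1.887 m·K/W
  R'_mineral wool = ln(0.792/0.557)/(2πk) = 0.3520/(2π·0.0401) = 1.397 m·K/W
  R'_conv,out = 1/(2πr h) = 1/(2π·0.792·24.5) = 0.008202 m·K/W
ΣR = 0.01750 + 3.639×10^-4 + 1.887 + 1.397 + 0.008202 = 3.310 m·K/W
Q' = ΔT/ΣR = (325 °C − 29.1 °C)/3.310 = 89.40 W/m
From the inner boundary to the calcium silicate/mineral wool interface, ΣR_partial = 1.905 m·K/W.
T_interface = T_in − Q'·ΣR_partial = 325 °C − (89.40)(1.905) = 155 °C

T = 155 °C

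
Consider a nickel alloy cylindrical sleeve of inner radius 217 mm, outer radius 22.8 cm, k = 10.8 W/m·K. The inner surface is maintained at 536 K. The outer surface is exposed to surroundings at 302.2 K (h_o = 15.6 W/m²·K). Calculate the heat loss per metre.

Q' = 5140 W/m

Resistance network (inner→outer):
  R'_nickel alloy = ln(0.228/0.217)/(2πk) = 0.04945/(2π·10.8) = 7.287×10^-4 m·K/W
  R'_conv,out = 1/(2πr h) = 1/(2π·0.228·15.6) = 0.04475 m·K/W
ΣR = 7.287×10^-4 + 0.04475 = 0.04548 m·K/W
Q' = ΔT/ΣR = (536 K − 302.2 K)/0.04548 = 5140 W/m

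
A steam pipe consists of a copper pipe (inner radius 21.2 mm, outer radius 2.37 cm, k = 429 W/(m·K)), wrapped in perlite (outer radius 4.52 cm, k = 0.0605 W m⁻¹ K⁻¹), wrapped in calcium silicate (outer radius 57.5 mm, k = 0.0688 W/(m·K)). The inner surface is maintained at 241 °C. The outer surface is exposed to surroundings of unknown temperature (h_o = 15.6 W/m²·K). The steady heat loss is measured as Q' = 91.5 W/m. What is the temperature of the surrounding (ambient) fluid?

T_out = 18.4 °C

Series resistances:
  R'_copper = ln(0.0237/0.0212)/(2πk) = 0.1115/(2π·429) = 4.136×10^-5 m·K/W
  R'_perlite = ln(0.0452/0.0237)/(2πk) = 0.6456/(2π·0.0605) = 1.698 m·K/W
  R'_calcium silicate = ln(0.0575/0.0452)/(2πk) = 0.2407/(2π·0.0688) = 0.5568 m·K/W
  R'_conv,out = 1/(2πr h) = 1/(2π·0.0575·15.6) = 0.1774 m·K/W
ΣR = 2.433 m·K/W
ΔT = Q'·ΣR = 91.5 × 2.433 = 222.6 K
Heat flows outward, so T_out = T_in − ΔT = 241 − 222.6 = 18.4 °C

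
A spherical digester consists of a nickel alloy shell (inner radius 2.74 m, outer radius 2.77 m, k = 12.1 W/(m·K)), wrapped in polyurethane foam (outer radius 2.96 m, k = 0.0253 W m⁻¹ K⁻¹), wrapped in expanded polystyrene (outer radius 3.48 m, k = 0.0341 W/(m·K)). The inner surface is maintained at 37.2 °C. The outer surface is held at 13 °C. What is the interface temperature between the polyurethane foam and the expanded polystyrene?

T = 27.9 °C

Resistance network (inner→outer):
  R_nickel alloy = (1/2.74 − 1/2.77)/(4πk) = 0.003953/(4π·12.1) = 2.600×10^-5 K/W
  R_polyurethane foam = (1/2.77 − 1/2.96)/(4πk) = 0.02317/(4π·0.0253) = 0.07289 K/W
  R_expanded polystyrene = (1/2.96 − 1/3.48)/(4πk) = 0.05048/(4π·0.0341) = 0.1178 K/W
ΣR = 2.600×10^-5 + 0.07289 + 0.1178 = 0.1907 K/W
Q = ΔT/ΣR = (37.2 °C − 13 °C)/0.1907 = 126.9 W
From the inner boundary to the polyurethane foam/expanded polystyrene interface, ΣR_partial = 0.07292 K/W.
T_interface = T_in − Q·ΣR_partial = 37.2 °C − (126.9)(0.07292) = 27.9 °C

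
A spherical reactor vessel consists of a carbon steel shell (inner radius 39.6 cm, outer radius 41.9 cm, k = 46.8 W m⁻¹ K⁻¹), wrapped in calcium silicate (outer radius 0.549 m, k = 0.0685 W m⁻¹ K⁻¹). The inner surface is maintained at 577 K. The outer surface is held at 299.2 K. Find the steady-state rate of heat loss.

Q = 423 W

Resistance network (inner→outer):
  R_carbon steel = (1/0.396 − 1/0.419)/(4πk) = 0.1386/(4π·46.8) = 2.357×10^-4 K/W
  R_calcium silicate = (1/0.419 − 1/0.549)/(4πk) = 0.5651/(4π·0.0685) = 0.6565 K/W
ΣR = 2.357×10^-4 + 0.6565 = 0.6567 K/W
Q = ΔT/ΣR = (577 K − 299.2 K)/0.6567 = 423 W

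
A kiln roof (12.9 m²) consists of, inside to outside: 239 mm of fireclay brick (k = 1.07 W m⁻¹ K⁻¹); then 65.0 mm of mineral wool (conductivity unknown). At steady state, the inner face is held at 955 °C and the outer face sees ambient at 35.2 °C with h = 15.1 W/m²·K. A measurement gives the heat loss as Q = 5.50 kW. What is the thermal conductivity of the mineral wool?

ΣR = ΔT/Q = |955 − 35.2|/5500 = 0.1672 K/W
Known resistances:
  R_fireclay brick = L/(kA) = 0.239/(1.07·12.9) = 0.01732 K/W
  R_conv,out = 1/(hA) = 1/(15.1·12.9) = 0.005134 K/W
R_mineral wool = ΣR − ΣR_known = 0.1672 − 0.02245 = 0.1447 K/W
L/(kA) = 0.1447 ⇒ k = 0.0650/(0.1447·12.9) = 0.0348 W/m·K

k = 0.0348 W/m·K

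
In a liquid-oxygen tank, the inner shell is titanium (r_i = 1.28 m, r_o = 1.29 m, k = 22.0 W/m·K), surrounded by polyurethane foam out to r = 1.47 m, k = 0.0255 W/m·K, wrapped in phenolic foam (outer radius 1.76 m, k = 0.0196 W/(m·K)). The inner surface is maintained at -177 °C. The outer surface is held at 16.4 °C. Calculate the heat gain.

Series thermal resistances, inner to outer:
  R_titanium = (1/1.28 − 1/1.29)/(4πk) = 0.006056/(4π·22.0) = 2.191×10^-5 K/W
  R_polyurethane foam = (1/1.29 − 1/1.47)/(4πk) = 0.09492/(4π·0.0255) = 0.2962 K/W
  R_phenolic foam = (1/1.47 − 1/1.76)/(4πk) = 0.1121/(4π·0.0196) = 0.4551 K/W
ΣR = 2.191×10^-5 + 0.2962 + 0.4551 = 0.7513 K/W
Q = ΔT/ΣR = (-177 °C − 16.4 °C)/0.7513 = -257 W
(Negative Q ⇒ heat flows inward; heat gain = 257 W.)

Q = 257 W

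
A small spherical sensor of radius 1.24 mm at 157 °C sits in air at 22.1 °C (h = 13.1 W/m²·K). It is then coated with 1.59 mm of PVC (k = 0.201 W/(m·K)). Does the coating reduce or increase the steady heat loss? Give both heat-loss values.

increases: 0.0341 → 0.144 W

Critical radius for a sphere: r_cr = 2k/h = 0.0307 m = 3.07 cm.
Outer radius after coating: r₂ = 0.00124 + 0.00159 = 0.00283 m.
Since r₁ < r_cr and r₂ ≤ r_cr, the coating moves toward the maximum at r_cr — heat loss rises.
Bare: R = 1/(4πr₁²h) = 3951 K/W; Q = 134.9/3951 = 0.0341 W.
Coated: R = R_cond + R_conv = 937.9 K/W; Q = 134.9/937.9 = 0.144 W.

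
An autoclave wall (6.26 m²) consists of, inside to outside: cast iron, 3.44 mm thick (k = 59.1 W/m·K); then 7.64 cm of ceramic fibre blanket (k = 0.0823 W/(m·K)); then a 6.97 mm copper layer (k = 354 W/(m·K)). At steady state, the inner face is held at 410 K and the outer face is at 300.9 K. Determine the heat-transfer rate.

Resistance network (inner→outer):
  R_cast iron = L/(kA) = 0.00344/(59.1·6.26) = 9.298×10^-6 K/W
  R_ceramic fibre blanket = L/(kA) = 0.0764/(0.0823·6.26) = 0.1483 K/W
  R_copper = L/(kA) = 0.00697/(354·6.26) = 3.145×10^-6 K/W
ΣR = 9.298×10^-6 + 0.1483 + 3.145×10^-6 = 0.1483 K/W
Q = ΔT/ΣR = (410 K − 300.9 K)/0.1483 = 736 W

Q = 736 W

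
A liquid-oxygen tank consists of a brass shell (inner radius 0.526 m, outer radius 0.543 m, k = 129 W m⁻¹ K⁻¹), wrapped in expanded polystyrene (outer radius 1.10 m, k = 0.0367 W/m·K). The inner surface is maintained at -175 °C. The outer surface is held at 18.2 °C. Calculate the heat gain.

Series thermal resistances, inner to outer:
  R_brass = (1/0.526 − 1/0.543)/(4πk) = 0.05952/(4π·129) = 3.672×10^-5 K/W
  R_expanded polystyrene = (1/0.543 − 1/1.10)/(4πk) = 0.9325/(4π·0.0367) = 2.022 K/W
ΣR = 3.672×10^-5 + 2.022 = 2.022 K/W
Q = ΔT/ΣR = (-175 °C − 18.2 °C)/2.022 = -95.5 W
(Negative Q ⇒ heat flows inward; heat gain = 95.5 W.)

Q = 95.5 W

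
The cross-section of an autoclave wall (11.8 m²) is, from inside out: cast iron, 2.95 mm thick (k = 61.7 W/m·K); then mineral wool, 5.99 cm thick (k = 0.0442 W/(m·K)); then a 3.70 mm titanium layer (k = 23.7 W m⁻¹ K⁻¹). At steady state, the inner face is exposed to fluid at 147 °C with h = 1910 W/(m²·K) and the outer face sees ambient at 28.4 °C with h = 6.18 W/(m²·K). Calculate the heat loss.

Series thermal resistances, inner to outer:
  R_conv,in = 1/(hA) = 1/(1910·11.8) = 4.437×10^-5 K/W
  R_cast iron = L/(kA) = 0.00295/(61.7·11.8) = 4.052×10^-6 K/W
  R_mineral wool = L/(kA) = 0.0599/(0.0442·11.8) = 0.1148 K/W
  R_titanium = L/(kA) = 0.00370/(23.7·11.8) = 1.323×10^-5 K/W
  R_conv,out = 1/(hA) = 1/(6.18·11.8) = 0.01371 K/W
ΣR = 4.437×10^-5 + 4.052×10^-6 + 0.1148 + 1.323×10^-5 + 0.01371 = 0.1286 K/W
Q = ΔT/ΣR = (147 °C − 28.4 °C)/0.1286 = 922 W

Q = 922 W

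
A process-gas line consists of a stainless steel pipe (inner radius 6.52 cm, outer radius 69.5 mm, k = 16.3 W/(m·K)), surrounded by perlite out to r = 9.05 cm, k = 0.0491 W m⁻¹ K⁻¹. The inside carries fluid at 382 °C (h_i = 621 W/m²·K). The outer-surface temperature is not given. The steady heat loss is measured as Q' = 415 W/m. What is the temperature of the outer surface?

T_out = 24.9 °C

Sum the resistances:
  R'_conv,in = 1/(2πr h) = 1/(2π·0.0652·621) = 0.003931 m·K/W
  R'_stainless steel = ln(0.0695/0.0652)/(2πk) = 0.06387/(2π·16.3) = 6.236×10^-4 m·K/W
  R'_perlite = ln(0.0905/0.0695)/(2πk) = 0.2640/(2π·0.0491) = 0.8558 m·K/W
ΣR = 0.8604 m·K/W
ΔT = Q'·ΣR = 415 × 0.8604 = 357.1 K
Heat flows outward, so T_out = T_in − ΔT = 382 − 357.1 = 24.9 °C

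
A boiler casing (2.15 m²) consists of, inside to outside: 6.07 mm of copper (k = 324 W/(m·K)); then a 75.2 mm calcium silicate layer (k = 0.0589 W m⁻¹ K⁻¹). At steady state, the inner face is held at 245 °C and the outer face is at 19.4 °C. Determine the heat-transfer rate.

Q = 380 W

Resistance network (inner→outer):
  R_copper = L/(kA) = 0.00607/(324·2.15) = 8.714×10^-6 K/W
  R_calcium silicate = L/(kA) = 0.0752/(0.0589·2.15) = 0.5938 K/W
ΣR = 8.714×10^-6 + 0.5938 = 0.5938 K/W
Q = ΔT/ΣR = (245 °C − 19.4 °C)/0.5938 = 380 W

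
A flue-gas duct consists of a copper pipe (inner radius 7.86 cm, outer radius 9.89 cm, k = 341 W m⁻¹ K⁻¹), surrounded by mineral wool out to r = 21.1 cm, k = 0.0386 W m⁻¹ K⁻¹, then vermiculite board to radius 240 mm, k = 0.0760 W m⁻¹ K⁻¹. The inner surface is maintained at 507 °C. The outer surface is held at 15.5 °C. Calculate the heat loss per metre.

Treat each layer as a resistance in series:
  R'_copper = ln(0.0989/0.0786)/(2πk) = 0.2297/(2π·341) = 1.072×10^-4 m·K/W
  R'_mineral wool = ln(0.211/0.0989)/(2πk) = 0.7577/(2π·0.0386) = 3.124 m·K/W
  R'_vermiculite board = ln(0.240/0.211)/(2πk) = 0.1288/(2π·0.0760) = 0.2697 m·K/W
ΣR = 1.072×10^-4 + 3.124 + 0.2697 = 3.394 m·K/W
Q' = ΔT/ΣR = (507 °C − 15.5 °C)/3.394 = 145 W/m

Q' = 145 W/m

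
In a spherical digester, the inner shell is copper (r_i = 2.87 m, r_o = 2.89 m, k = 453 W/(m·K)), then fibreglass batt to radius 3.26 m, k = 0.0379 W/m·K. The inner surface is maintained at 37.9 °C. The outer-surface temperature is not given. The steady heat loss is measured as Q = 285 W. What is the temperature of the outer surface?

T_out = 14.4 °C

Sum the resistances:
  R_copper = (1/2.87 − 1/2.89)/(4πk) = 0.002411/(4π·453) = 4.236×10^-7 K/W
  R_fibreglass batt = (1/2.89 − 1/3.26)/(4πk) = 0.03927/(4π·0.0379) = 0.08246 K/W
ΣR = 0.08246 K/W
ΔT = Q·ΣR = 285 × 0.08246 = 23.50 K
Heat flows outward, so T_out = T_in − ΔT = 37.9 − 23.50 = 14.4 °C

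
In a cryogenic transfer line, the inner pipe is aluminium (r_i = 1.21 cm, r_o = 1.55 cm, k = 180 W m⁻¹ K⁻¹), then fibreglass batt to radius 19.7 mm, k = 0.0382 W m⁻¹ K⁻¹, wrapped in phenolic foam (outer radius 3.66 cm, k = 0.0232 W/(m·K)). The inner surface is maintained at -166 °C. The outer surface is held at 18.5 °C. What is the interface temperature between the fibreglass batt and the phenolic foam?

T = -131 °C

Treat each layer as a resistance in series:
  R'_aluminium = ln(0.0155/0.0121)/(2πk) = 0.2476/(2π·180) = 2.190×10^-4 m·K/W
  R'_fibreglass batt = ln(0.0197/0.0155)/(2πk) = 0.2398/(2π·0.0382) = 0.9990 m·K/W
  R'_phenolic foam = ln(0.0366/0.0197)/(2πk) = 0.6194/(2π·0.0232) = 4.249 m·K/W
ΣR = 2.190×10^-4 + 0.9990 + 4.249 = 5.248 m·K/W
Q' = ΔT/ΣR = (-166 °C − 18.5 °C)/5.248 = -35.16 W/m
From the inner boundary to the fibreglass batt/phenolic foam interface, ΣR_partial = 0.9992 m·K/W.
T_interface = T_in − Q'·ΣR_partial = -166 °C − (-35.16)(0.9992) = -131 °C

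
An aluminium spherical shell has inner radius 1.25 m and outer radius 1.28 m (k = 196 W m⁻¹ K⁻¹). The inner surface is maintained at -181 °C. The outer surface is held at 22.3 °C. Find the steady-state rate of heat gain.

Q = 26700 kW

Q = 4πk·ΔT/(1/r₁ − 1/r₂) = 4π × 196 × 203.3 / (1/1.25 − 1/1.28) = 2.67×10^7 W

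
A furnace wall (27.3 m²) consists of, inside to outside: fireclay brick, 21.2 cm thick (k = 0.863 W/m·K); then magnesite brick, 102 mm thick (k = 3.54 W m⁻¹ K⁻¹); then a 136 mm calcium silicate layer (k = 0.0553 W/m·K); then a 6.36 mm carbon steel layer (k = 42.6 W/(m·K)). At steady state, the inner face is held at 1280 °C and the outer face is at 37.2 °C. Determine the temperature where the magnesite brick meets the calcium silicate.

Resistance network (inner→outer):
  R_fireclay brick = L/(kA) = 0.212/(0.863·27.3) = 0.008998 K/W
  R_magnesite brick = L/(kA) = 0.102/(3.54·27.3) = 0.001055 K/W
  R_calcium silicate = L/(kA) = 0.136/(0.0553·27.3) = 0.09008 K/W
  R_carbon steel = L/(kA) = 0.00636/(42.6·27.3) = 5.469×10^-6 K/W
ΣR = 0.008998 + 0.001055 + 0.09008 + 5.469×10^-6 = 0.1001 K/W
Q = ΔT/ΣR = (1280 °C − 37.2 °C)/0.1001 = 12420 W
From the inner boundary to the magnesite brick/calcium silicate interface, ΣR_partial = 0.01005 K/W.
T_interface = T_in − Q·ΣR_partial = 1280 °C − (12420)(0.01005) = 1155 °C

T = 1155 °C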